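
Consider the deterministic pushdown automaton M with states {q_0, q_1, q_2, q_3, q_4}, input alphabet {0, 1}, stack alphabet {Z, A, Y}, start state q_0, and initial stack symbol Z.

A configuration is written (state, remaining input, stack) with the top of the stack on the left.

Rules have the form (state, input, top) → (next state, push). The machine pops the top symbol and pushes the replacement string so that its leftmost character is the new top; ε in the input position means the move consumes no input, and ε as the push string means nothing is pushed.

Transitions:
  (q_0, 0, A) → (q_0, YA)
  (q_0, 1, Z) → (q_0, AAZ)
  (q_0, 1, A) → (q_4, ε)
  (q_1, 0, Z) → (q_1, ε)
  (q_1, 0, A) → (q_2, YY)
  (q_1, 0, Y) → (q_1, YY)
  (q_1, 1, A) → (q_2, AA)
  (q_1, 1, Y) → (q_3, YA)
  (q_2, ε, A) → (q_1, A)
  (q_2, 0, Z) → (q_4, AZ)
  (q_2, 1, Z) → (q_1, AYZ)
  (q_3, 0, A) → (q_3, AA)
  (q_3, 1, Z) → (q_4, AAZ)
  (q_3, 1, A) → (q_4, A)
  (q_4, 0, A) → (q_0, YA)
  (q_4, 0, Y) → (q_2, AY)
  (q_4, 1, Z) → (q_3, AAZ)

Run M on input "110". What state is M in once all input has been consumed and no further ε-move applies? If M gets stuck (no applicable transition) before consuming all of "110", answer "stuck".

q_0

(q_0, 110, Z)
  read 1, top Z: go to q_0, push AAZ → (q_0, 10, AAZ)
  read 1, top A: go to q_4, push ε → (q_4, 0, AZ)
  read 0, top A: go to q_0, push YA → (q_0, ε, YAZ)
All input consumed; M is in state q_0.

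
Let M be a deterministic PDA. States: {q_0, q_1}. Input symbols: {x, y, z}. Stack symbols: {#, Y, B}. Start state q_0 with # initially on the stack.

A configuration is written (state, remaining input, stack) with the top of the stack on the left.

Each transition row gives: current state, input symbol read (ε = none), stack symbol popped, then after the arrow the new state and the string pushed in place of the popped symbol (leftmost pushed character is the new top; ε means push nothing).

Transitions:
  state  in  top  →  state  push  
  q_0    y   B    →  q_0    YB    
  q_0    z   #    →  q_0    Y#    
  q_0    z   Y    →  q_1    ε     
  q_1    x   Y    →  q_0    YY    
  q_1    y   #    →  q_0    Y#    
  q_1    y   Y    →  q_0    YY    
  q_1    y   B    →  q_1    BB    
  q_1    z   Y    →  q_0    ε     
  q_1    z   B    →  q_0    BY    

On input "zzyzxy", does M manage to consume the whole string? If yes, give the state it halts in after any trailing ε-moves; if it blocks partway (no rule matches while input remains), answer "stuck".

stuck

(q_0, zzyzxy, #)
  read z, top #: go to q_0, push Y# → (q_0, zyzxy, Y#)
  read z, top Y: go to q_1, push ε → (q_1, yzxy, #)
  read y, top #: go to q_0, push Y# → (q_0, zxy, Y#)
  read z, top Y: go to q_1, push ε → (q_1, xy, #)
No transition for (q_1, x, top #); M blocks with input xy remaining.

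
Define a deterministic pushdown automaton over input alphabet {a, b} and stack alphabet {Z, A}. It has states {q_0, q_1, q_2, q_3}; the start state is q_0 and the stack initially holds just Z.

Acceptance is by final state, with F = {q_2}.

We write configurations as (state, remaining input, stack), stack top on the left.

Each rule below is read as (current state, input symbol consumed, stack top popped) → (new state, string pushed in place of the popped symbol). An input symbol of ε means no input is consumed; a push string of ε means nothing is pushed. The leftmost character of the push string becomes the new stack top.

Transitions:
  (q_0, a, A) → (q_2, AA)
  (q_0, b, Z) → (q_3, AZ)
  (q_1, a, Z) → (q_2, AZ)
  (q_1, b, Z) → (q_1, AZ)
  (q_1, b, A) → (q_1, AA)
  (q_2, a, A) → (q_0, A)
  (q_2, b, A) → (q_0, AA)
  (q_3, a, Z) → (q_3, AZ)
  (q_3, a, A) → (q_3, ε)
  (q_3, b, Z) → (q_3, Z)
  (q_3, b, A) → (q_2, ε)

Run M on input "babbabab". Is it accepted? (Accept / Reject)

Reject

(q_0, babbabab, Z) ⊢ (q_3, abbabab, AZ) ⊢ (q_3, bbabab, Z) ⊢ (q_3, babab, Z) ⊢ (q_3, abab, Z) ⊢ (q_3, bab, AZ) ⊢ (q_2, ab, Z)
No transition applies at (q_2, ab, Z); input not fully consumed.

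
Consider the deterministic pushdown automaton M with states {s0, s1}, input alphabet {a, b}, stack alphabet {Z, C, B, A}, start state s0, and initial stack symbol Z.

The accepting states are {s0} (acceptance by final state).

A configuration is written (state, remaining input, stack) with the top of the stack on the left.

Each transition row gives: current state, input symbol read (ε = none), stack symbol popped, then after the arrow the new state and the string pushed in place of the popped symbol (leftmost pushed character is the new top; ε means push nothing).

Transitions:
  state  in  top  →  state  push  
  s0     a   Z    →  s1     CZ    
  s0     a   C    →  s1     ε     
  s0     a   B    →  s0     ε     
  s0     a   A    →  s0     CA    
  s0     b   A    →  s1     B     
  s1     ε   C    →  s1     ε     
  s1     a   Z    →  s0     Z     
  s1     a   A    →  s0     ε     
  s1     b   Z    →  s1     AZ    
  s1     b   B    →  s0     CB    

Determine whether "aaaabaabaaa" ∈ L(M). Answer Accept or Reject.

Reject

(s0, aaaabaabaaa, Z)
  read a, top Z: go to s1, push CZ → (s1, aaabaabaaa, CZ)
  ε-move, top C: go to s1, push ε → (s1, aaabaabaaa, Z)
  read a, top Z: go to s0, push Z → (s0, aabaabaaa, Z)
  read a, top Z: go to s1, push CZ → (s1, abaabaaa, CZ)
  ε-move, top C: go to s1, push ε → (s1, abaabaaa, Z)
  read a, top Z: go to s0, push Z → (s0, baabaaa, Z)
No transition applies at (s0, baabaaa, Z); input not fully consumed.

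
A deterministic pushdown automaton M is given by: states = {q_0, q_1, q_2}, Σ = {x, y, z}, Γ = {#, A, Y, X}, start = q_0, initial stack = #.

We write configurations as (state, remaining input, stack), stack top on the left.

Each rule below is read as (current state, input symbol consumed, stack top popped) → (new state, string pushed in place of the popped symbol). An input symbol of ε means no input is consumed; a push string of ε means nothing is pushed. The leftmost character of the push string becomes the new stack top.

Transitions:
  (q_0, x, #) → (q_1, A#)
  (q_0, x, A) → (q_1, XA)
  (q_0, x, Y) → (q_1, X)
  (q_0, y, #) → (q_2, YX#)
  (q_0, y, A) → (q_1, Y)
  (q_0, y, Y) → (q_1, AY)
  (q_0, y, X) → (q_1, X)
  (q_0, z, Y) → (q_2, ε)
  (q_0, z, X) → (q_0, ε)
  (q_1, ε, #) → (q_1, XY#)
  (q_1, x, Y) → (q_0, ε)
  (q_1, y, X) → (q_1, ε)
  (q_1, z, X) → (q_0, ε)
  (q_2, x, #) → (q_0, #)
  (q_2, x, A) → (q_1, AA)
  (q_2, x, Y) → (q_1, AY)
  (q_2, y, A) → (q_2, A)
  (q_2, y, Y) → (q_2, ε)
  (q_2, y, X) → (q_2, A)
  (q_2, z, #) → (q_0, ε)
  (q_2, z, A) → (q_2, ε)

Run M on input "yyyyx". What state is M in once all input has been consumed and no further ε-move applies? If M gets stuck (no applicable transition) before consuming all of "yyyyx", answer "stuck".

q_1

(q_0, yyyyx, #)
  read y, top #: go to q_2, push YX# → (q_2, yyyx, YX#)
  read y, top Y: go to q_2, push ε → (q_2, yyx, X#)
  read y, top X: go to q_2, push A → (q_2, yx, A#)
  read y, top A: go to q_2, push A → (q_2, x, A#)
  read x, top A: go to q_1, push AA → (q_1, ε, AA#)
All input consumed; M is in state q_1.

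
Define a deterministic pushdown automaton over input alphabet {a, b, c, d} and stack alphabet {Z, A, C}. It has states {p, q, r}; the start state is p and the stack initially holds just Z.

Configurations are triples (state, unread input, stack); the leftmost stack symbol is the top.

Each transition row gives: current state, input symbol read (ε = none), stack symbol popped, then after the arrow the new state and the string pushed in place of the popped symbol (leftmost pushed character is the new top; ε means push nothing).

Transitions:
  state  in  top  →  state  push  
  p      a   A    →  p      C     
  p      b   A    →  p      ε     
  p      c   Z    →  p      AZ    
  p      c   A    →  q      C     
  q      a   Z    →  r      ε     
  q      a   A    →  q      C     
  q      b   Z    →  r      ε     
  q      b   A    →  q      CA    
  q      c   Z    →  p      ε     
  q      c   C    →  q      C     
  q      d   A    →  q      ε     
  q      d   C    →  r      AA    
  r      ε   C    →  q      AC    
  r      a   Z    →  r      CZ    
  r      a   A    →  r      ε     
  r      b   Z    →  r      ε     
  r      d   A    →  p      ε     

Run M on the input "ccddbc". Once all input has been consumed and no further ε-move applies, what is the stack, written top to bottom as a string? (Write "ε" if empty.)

AZ

(p, ccddbc, Z)
  read c, top Z: go to p, push AZ → (p, cddbc, AZ)
  read c, top A: go to q, push C → (q, ddbc, CZ)
  read d, top C: go to r, push AA → (r, dbc, AAZ)
  read d, top A: go to p, push ε → (p, bc, AZ)
  read b, top A: go to p, push ε → (p, c, Z)
  read c, top Z: go to p, push AZ → (p, ε, AZ)
All input consumed in state p with stack AZ.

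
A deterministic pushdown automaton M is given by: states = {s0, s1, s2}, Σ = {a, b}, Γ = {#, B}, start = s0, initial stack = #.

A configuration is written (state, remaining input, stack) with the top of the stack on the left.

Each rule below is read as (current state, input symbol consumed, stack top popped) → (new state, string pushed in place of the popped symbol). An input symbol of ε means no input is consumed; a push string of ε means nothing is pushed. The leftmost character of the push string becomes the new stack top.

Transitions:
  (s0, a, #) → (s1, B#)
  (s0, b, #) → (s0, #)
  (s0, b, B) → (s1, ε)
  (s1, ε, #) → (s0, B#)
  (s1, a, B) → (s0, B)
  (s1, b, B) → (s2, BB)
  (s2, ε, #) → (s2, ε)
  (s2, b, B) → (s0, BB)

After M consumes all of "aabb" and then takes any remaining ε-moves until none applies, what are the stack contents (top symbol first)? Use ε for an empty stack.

B#

(s0, aabb, #)
  read a, top #: go to s1, push B# → (s1, abb, B#)
  read a, top B: go to s0, push B → (s0, bb, B#)
  read b, top B: go to s1, push ε → (s1, b, #)
  ε-move, top #: go to s0, push B# → (s0, b, B#)
  read b, top B: go to s1, push ε → (s1, ε, #)
  ε-move, top #: go to s0, push B# → (s0, ε, B#)
All input consumed in state s0 with stack B#.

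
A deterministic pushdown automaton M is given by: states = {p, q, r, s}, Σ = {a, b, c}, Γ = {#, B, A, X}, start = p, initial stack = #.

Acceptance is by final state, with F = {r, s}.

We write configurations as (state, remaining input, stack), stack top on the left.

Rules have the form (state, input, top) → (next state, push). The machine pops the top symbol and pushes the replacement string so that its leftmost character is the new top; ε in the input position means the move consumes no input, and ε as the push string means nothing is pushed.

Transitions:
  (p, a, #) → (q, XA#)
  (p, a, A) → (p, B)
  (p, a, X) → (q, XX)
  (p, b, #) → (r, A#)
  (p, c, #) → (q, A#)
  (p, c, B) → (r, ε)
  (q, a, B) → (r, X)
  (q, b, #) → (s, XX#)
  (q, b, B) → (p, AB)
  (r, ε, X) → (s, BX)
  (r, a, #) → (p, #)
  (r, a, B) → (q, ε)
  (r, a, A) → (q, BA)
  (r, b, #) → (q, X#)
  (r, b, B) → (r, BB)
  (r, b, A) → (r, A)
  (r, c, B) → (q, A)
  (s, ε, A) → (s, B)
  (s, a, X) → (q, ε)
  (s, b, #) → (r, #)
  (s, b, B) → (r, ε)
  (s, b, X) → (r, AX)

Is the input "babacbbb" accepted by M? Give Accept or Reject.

Accept

(p, babacbbb, #)
  read b, top #: go to r, push A# → (r, abacbbb, A#)
  read a, top A: go to q, push BA → (q, bacbbb, BA#)
  read b, top B: go to p, push AB → (p, acbbb, ABA#)
  read a, top A: go to p, push B → (p, cbbb, BBA#)
  read c, top B: go to r, push ε → (r, bbb, BA#)
  read b, top B: go to r, push BB → (r, bb, BBA#)
  read b, top B: go to r, push BB → (r, b, BBBA#)
  read b, top B: go to r, push BB → (r, ε, BBBBA#)
All input consumed; state r ∈ F.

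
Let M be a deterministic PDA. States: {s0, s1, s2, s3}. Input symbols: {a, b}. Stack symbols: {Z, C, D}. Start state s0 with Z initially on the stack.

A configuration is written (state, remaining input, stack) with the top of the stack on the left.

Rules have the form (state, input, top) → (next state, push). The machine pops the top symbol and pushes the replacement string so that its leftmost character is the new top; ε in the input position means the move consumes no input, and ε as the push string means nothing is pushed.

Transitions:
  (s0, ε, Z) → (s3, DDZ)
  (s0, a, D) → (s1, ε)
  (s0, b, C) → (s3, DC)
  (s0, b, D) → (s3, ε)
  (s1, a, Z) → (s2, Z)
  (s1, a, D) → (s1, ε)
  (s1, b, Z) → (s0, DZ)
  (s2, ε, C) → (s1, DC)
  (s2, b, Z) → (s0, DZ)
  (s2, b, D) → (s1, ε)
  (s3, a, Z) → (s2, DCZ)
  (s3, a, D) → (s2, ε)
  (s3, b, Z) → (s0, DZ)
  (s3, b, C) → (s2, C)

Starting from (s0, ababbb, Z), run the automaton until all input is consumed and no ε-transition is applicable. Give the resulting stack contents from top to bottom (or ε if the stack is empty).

(s0, ababbb, Z) ⊢ (s3, ababbb, DDZ) ⊢ (s2, babbb, DZ) ⊢ (s1, abbb, Z) ⊢ (s2, bbb, Z) ⊢ (s0, bb, DZ) ⊢ (s3, b, Z) ⊢ (s0, ε, DZ)
All input consumed in state s0 with stack DZ.

DZ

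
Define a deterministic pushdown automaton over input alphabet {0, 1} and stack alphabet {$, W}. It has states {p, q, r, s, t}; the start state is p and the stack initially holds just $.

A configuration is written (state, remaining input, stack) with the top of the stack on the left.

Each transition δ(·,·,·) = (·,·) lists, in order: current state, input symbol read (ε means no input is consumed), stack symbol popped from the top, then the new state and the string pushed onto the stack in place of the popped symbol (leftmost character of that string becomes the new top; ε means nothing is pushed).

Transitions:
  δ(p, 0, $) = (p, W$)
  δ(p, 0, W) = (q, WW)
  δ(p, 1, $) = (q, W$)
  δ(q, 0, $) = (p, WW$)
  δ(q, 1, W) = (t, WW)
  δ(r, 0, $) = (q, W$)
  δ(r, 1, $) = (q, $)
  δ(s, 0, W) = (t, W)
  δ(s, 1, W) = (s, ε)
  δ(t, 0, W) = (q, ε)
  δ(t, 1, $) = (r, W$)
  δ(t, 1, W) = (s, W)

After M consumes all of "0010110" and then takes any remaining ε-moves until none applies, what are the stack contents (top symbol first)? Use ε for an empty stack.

WWW$

(p, 0010110, $)
  read 0, top $: go to p, push W$ → (p, 010110, W$)
  read 0, top W: go to q, push WW → (q, 10110, WW$)
  read 1, top W: go to t, push WW → (t, 0110, WWW$)
  read 0, top W: go to q, push ε → (q, 110, WW$)
  read 1, top W: go to t, push WW → (t, 10, WWW$)
  read 1, top W: go to s, push W → (s, 0, WWW$)
  read 0, top W: go to t, push W → (t, ε, WWW$)
All input consumed in state t with stack WWW$.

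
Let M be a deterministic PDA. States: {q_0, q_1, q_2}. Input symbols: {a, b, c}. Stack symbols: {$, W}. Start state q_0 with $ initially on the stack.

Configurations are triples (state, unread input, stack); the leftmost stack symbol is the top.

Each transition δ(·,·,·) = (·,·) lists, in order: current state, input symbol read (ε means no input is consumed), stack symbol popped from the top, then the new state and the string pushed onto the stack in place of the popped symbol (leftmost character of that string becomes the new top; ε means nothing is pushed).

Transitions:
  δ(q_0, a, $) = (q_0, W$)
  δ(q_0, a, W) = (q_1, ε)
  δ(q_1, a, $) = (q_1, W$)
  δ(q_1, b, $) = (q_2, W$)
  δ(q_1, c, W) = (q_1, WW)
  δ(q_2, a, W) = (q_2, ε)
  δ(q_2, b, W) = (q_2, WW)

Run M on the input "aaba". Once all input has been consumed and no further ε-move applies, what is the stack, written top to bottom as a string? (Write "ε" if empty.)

(q_0, aaba, $)
  read a, top $: go to q_0, push W$ → (q_0, aba, W$)
  read a, top W: go to q_1, push ε → (q_1, ba, $)
  read b, top $: go to q_2, push W$ → (q_2, a, W$)
  read a, top W: go to q_2, push ε → (q_2, ε, $)
All input consumed in state q_2 with stack $.

$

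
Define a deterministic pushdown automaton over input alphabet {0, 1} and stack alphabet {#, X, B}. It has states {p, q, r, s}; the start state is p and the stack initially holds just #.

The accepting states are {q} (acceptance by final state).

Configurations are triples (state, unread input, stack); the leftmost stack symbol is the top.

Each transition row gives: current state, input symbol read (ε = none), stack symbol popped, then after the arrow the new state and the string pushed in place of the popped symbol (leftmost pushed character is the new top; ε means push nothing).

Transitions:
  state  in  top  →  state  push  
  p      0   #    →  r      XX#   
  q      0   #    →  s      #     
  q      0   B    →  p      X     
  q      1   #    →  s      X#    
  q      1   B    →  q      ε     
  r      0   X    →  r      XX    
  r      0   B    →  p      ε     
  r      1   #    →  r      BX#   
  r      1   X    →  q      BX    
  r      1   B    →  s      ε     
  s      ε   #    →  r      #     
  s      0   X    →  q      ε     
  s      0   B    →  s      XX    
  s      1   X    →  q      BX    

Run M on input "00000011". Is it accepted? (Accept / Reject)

Accept

(p, 00000011, #)
  read 0, top #: go to r, push XX# → (r, 0000011, XX#)
  read 0, top X: go to r, push XX → (r, 000011, XXX#)
  read 0, top X: go to r, push XX → (r, 00011, XXXX#)
  read 0, top X: go to r, push XX → (r, 0011, XXXXX#)
  read 0, top X: go to r, push XX → (r, 011, XXXXXX#)
  read 0, top X: go to r, push XX → (r, 11, XXXXXXX#)
  read 1, top X: go to q, push BX → (q, 1, BXXXXXXX#)
  read 1, top B: go to q, push ε → (q, ε, XXXXXXX#)
All input consumed; state q ∈ F.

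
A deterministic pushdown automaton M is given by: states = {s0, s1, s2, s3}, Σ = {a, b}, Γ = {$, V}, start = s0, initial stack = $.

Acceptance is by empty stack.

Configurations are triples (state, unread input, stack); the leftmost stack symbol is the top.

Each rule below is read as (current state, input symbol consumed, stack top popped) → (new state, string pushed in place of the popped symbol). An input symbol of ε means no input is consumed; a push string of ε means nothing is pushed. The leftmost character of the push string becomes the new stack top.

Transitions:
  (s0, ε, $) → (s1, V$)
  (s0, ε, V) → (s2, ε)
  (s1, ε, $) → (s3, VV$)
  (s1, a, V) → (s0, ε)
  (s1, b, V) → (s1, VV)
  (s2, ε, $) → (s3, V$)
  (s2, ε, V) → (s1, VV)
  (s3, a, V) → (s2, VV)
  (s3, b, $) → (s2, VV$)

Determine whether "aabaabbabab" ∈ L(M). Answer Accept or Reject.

Reject

(s0, aabaabbabab, $) ⊢ (s1, aabaabbabab, V$) ⊢ (s0, abaabbabab, $) ⊢ (s1, abaabbabab, V$) ⊢ (s0, baabbabab, $) ⊢ (s1, baabbabab, V$) ⊢ (s1, aabbabab, VV$) ⊢ (s0, abbabab, V$) ⊢ (s2, abbabab, $) ⊢ (s3, abbabab, V$) ⊢ (s2, bbabab, VV$) ⊢ (s1, bbabab, VVV$) ⊢ (s1, babab, VVVV$) ⊢ (s1, abab, VVVVV$) ⊢ (s0, bab, VVVV$) ⊢ (s2, bab, VVV$) ⊢ (s1, bab, VVVV$) ⊢ (s1, ab, VVVVV$) ⊢ (s0, b, VVVV$) ⊢ (s2, b, VVV$) ⊢ (s1, b, VVVV$) ⊢ (s1, ε, VVVVV$)
All input consumed; stack is VVVVV$, not empty, and no further ε-move applies.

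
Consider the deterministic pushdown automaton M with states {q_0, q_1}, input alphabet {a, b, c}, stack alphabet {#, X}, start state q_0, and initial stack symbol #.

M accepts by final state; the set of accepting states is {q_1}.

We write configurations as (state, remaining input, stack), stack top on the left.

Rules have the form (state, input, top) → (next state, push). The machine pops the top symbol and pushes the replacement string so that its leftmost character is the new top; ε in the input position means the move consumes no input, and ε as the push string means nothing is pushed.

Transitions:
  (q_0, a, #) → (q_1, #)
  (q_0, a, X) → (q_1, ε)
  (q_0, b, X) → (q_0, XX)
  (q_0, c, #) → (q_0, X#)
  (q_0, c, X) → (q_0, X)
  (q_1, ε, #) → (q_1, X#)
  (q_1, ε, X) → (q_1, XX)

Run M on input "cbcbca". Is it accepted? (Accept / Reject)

Accept

(q_0, cbcbca, #) ⊢ (q_0, bcbca, X#) ⊢ (q_0, cbca, XX#) ⊢ (q_0, bca, XX#) ⊢ (q_0, ca, XXX#) ⊢ (q_0, a, XXX#) ⊢ (q_1, ε, XX#)
All input consumed; state q_1 ∈ F.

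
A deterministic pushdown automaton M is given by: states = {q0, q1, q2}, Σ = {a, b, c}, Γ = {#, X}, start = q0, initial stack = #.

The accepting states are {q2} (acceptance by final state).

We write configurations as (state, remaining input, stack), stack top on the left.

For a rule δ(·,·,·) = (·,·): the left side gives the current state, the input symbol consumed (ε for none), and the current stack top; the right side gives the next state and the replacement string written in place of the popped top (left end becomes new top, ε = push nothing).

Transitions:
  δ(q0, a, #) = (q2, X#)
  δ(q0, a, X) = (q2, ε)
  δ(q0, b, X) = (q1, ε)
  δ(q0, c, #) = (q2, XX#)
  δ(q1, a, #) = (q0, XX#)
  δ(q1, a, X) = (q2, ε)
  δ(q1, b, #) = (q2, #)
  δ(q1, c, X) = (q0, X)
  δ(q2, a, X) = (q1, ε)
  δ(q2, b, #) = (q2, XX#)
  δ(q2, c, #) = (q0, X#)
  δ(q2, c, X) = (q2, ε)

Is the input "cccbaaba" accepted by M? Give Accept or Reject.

Reject

(q0, cccbaaba, #)
  read c, top #: go to q2, push XX# → (q2, ccbaaba, XX#)
  read c, top X: go to q2, push ε → (q2, cbaaba, X#)
  read c, top X: go to q2, push ε → (q2, baaba, #)
  read b, top #: go to q2, push XX# → (q2, aaba, XX#)
  read a, top X: go to q1, push ε → (q1, aba, X#)
  read a, top X: go to q2, push ε → (q2, ba, #)
  read b, top #: go to q2, push XX# → (q2, a, XX#)
  read a, top X: go to q1, push ε → (q1, ε, X#)
All input consumed; state q1 ∉ F and no further ε-move applies.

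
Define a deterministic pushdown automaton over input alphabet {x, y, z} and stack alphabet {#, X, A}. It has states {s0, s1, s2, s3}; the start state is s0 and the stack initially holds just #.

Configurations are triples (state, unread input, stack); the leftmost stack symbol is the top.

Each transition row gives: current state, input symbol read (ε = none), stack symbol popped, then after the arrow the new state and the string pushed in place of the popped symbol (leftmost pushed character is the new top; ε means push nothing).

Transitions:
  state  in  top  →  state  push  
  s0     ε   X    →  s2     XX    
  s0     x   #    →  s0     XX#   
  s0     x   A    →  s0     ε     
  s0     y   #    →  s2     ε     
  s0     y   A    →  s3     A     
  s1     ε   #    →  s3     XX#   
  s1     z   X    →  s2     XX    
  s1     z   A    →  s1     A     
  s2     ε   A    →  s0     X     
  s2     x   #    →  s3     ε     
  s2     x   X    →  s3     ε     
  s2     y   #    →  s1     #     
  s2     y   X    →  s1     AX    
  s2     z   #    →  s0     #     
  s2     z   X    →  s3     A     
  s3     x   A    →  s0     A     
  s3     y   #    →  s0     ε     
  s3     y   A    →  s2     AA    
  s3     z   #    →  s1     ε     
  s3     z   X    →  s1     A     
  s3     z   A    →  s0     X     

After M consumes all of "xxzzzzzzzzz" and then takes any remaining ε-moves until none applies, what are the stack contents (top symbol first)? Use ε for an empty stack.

AX#

(s0, xxzzzzzzzzz, #)
  read x, top #: go to s0, push XX# → (s0, xzzzzzzzzz, XX#)
  ε-move, top X: go to s2, push XX → (s2, xzzzzzzzzz, XXX#)
  read x, top X: go to s3, push ε → (s3, zzzzzzzzz, XX#)
  read z, top X: go to s1, push A → (s1, zzzzzzzz, AX#)
  read z, top A: go to s1, push A → (s1, zzzzzzz, AX#)
  read z, top A: go to s1, push A → (s1, zzzzzz, AX#)
  read z, top A: go to s1, push A → (s1, zzzzz, AX#)
  read z, top A: go to s1, push A → (s1, zzzz, AX#)
  read z, top A: go to s1, push A → (s1, zzz, AX#)
  read z, top A: go to s1, push A → (s1, zz, AX#)
  read z, top A: go to s1, push A → (s1, z, AX#)
  read z, top A: go to s1, push A → (s1, ε, AX#)
All input consumed in state s1 with stack AX#.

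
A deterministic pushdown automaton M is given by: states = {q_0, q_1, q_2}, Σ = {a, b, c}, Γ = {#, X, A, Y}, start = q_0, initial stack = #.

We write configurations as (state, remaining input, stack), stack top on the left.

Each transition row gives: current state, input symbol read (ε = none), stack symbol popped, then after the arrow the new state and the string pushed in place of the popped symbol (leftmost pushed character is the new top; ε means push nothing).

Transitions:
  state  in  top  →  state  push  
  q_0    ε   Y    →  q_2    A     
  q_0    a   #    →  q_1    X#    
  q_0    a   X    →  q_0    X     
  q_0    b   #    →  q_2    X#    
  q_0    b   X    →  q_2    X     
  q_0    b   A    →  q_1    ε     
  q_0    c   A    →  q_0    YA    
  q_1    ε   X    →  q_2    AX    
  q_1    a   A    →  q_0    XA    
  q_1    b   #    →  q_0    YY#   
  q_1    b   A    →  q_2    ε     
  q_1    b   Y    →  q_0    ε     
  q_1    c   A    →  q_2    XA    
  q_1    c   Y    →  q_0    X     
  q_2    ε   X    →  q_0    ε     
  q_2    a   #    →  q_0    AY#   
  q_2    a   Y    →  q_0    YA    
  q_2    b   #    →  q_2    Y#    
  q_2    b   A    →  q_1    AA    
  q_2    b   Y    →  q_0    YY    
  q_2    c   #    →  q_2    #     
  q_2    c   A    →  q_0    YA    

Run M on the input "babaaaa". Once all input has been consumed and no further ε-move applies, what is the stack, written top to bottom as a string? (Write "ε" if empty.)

(q_0, babaaaa, #)
  read b, top #: go to q_2, push X# → (q_2, abaaaa, X#)
  ε-move, top X: go to q_0, push ε → (q_0, abaaaa, #)
  read a, top #: go to q_1, push X# → (q_1, baaaa, X#)
  ε-move, top X: go to q_2, push AX → (q_2, baaaa, AX#)
  read b, top A: go to q_1, push AA → (q_1, aaaa, AAX#)
  read a, top A: go to q_0, push XA → (q_0, aaa, XAAX#)
  read a, top X: go to q_0, push X → (q_0, aa, XAAX#)
  read a, top X: go to q_0, push X → (q_0, a, XAAX#)
  read a, top X: go to q_0, push X → (q_0, ε, XAAX#)
All input consumed in state q_0 with stack XAAX#.

XAAX#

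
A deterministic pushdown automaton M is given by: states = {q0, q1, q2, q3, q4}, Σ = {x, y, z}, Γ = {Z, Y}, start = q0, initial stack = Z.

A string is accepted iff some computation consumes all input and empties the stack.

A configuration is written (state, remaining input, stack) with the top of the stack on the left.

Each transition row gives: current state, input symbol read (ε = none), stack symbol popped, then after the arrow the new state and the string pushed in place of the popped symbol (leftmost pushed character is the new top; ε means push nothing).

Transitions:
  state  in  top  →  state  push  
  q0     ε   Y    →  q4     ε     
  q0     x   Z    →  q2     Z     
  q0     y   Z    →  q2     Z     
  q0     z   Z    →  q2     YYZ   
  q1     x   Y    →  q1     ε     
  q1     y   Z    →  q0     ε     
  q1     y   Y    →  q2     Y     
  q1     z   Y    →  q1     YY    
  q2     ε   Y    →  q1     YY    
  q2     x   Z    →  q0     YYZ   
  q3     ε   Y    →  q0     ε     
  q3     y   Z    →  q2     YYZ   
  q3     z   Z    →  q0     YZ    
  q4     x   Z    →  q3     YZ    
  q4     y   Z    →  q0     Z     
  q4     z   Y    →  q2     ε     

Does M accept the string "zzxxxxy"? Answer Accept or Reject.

(q0, zzxxxxy, Z)
  read z, top Z: go to q2, push YYZ → (q2, zxxxxy, YYZ)
  ε-move, top Y: go to q1, push YY → (q1, zxxxxy, YYYZ)
  read z, top Y: go to q1, push YY → (q1, xxxxy, YYYYZ)
  read x, top Y: go to q1, push ε → (q1, xxxy, YYYZ)
  read x, top Y: go to q1, push ε → (q1, xxy, YYZ)
  read x, top Y: go to q1, push ε → (q1, xy, YZ)
  read x, top Y: go to q1, push ε → (q1, y, Z)
  read y, top Z: go to q0, push ε → (q0, ε, ε)
All input consumed and the stack is empty.

Accept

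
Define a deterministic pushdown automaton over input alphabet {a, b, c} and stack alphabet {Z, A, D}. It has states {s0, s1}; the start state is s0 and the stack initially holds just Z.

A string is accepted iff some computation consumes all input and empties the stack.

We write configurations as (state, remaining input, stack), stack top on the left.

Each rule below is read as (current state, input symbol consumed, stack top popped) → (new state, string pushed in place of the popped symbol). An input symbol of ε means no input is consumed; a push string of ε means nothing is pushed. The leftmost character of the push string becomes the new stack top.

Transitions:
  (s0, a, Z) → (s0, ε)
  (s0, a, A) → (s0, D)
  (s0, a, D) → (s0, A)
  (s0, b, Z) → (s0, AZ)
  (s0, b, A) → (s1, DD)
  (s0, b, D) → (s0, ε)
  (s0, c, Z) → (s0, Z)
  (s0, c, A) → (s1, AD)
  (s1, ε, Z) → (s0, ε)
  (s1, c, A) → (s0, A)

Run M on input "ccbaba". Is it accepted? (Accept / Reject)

(s0, ccbaba, Z) ⊢ (s0, cbaba, Z) ⊢ (s0, baba, Z) ⊢ (s0, aba, AZ) ⊢ (s0, ba, DZ) ⊢ (s0, a, Z) ⊢ (s0, ε, ε)
All input consumed and the stack is empty.

Accept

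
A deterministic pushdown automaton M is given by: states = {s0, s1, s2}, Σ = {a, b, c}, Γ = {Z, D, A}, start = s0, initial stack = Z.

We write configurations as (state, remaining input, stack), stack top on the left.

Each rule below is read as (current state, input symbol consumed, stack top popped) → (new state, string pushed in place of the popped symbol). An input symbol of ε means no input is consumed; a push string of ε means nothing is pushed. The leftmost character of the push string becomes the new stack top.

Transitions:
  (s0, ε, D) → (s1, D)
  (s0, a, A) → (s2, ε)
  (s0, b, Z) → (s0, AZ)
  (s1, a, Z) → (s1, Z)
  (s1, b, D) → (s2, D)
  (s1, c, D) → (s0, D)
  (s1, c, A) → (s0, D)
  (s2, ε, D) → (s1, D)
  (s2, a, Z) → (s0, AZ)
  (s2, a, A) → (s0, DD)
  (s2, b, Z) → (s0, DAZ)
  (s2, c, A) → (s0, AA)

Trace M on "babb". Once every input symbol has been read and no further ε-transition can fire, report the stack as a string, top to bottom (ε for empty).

DAZ

(s0, babb, Z) ⊢ (s0, abb, AZ) ⊢ (s2, bb, Z) ⊢ (s0, b, DAZ) ⊢ (s1, b, DAZ) ⊢ (s2, ε, DAZ) ⊢ (s1, ε, DAZ)
All input consumed in state s1 with stack DAZ.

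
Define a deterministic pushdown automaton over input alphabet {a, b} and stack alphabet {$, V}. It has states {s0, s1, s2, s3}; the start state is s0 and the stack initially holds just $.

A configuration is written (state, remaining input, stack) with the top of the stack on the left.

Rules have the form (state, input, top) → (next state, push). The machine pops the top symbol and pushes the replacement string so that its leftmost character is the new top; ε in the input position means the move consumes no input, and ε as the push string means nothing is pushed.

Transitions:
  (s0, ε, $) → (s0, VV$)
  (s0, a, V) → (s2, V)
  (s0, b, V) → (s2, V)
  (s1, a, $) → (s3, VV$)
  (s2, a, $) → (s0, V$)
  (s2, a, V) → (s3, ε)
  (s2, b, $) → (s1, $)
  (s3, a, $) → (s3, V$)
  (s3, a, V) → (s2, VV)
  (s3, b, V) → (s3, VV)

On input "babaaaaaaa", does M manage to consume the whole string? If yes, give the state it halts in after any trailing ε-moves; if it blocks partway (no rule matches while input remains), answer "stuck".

(s0, babaaaaaaa, $)
  ε-move, top $: go to s0, push VV$ → (s0, babaaaaaaa, VV$)
  read b, top V: go to s2, push V → (s2, abaaaaaaa, VV$)
  read a, top V: go to s3, push ε → (s3, baaaaaaa, V$)
  read b, top V: go to s3, push VV → (s3, aaaaaaa, VV$)
  read a, top V: go to s2, push VV → (s2, aaaaaa, VVV$)
  read a, top V: go to s3, push ε → (s3, aaaaa, VV$)
  read a, top V: go to s2, push VV → (s2, aaaa, VVV$)
  read a, top V: go to s3, push ε → (s3, aaa, VV$)
  read a, top V: go to s2, push VV → (s2, aa, VVV$)
  read a, top V: go to s3, push ε → (s3, a, VV$)
  read a, top V: go to s2, push VV → (s2, ε, VVV$)
All input consumed; M is in state s2.

s2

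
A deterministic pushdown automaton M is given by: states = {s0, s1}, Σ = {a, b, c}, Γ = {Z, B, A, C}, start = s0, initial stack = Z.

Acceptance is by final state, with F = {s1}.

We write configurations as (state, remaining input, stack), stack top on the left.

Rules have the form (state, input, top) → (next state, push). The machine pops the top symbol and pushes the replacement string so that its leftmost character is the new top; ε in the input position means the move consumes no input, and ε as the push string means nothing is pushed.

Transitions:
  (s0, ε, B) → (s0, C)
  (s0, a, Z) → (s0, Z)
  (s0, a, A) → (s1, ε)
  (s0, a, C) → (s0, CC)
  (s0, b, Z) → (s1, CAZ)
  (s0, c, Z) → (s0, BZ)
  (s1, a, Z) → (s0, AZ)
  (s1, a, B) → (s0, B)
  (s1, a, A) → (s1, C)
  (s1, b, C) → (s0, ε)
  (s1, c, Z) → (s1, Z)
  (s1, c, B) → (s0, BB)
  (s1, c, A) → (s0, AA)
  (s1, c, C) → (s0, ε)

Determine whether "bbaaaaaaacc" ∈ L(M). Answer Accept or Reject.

(s0, bbaaaaaaacc, Z)
  read b, top Z: go to s1, push CAZ → (s1, baaaaaaacc, CAZ)
  read b, top C: go to s0, push ε → (s0, aaaaaaacc, AZ)
  read a, top A: go to s1, push ε → (s1, aaaaaacc, Z)
  read a, top Z: go to s0, push AZ → (s0, aaaaacc, AZ)
  read a, top A: go to s1, push ε → (s1, aaaacc, Z)
  read a, top Z: go to s0, push AZ → (s0, aaacc, AZ)
  read a, top A: go to s1, push ε → (s1, aacc, Z)
  read a, top Z: go to s0, push AZ → (s0, acc, AZ)
  read a, top A: go to s1, push ε → (s1, cc, Z)
  read c, top Z: go to s1, push Z → (s1, c, Z)
  read c, top Z: go to s1, push Z → (s1, ε, Z)
All input consumed; state s1 ∈ F.

Accept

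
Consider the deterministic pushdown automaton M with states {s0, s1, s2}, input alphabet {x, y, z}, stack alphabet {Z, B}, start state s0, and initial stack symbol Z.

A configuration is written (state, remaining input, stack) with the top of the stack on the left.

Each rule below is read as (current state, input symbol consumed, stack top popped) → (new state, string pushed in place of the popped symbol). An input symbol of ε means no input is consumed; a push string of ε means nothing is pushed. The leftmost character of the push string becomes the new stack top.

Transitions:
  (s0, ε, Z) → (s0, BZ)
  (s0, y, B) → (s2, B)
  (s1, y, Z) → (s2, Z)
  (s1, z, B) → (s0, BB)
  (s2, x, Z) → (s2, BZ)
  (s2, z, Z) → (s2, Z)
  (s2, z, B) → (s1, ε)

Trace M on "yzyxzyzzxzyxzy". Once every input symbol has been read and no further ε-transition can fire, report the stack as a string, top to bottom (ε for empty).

(s0, yzyxzyzzxzyxzy, Z) ⊢ (s0, yzyxzyzzxzyxzy, BZ) ⊢ (s2, zyxzyzzxzyxzy, BZ) ⊢ (s1, yxzyzzxzyxzy, Z) ⊢ (s2, xzyzzxzyxzy, Z) ⊢ (s2, zyzzxzyxzy, BZ) ⊢ (s1, yzzxzyxzy, Z) ⊢ (s2, zzxzyxzy, Z) ⊢ (s2, zxzyxzy, Z) ⊢ (s2, xzyxzy, Z) ⊢ (s2, zyxzy, BZ) ⊢ (s1, yxzy, Z) ⊢ (s2, xzy, Z) ⊢ (s2, zy, BZ) ⊢ (s1, y, Z) ⊢ (s2, ε, Z)
All input consumed in state s2 with stack Z.

Z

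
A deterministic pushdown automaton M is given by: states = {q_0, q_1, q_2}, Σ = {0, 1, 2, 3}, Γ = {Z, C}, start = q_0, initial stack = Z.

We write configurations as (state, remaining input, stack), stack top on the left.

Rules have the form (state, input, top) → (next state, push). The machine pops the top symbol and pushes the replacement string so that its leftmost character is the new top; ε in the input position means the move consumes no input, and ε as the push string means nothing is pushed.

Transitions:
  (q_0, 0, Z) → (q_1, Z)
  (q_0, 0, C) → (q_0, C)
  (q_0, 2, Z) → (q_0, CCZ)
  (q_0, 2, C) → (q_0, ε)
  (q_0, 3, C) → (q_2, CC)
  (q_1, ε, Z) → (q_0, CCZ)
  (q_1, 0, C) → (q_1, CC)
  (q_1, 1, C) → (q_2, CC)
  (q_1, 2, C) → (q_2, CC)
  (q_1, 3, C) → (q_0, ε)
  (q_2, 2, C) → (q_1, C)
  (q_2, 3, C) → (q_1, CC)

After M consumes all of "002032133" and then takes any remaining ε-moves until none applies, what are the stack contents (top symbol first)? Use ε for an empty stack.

CCCZ

(q_0, 002032133, Z) ⊢ (q_1, 02032133, Z) ⊢ (q_0, 02032133, CCZ) ⊢ (q_0, 2032133, CCZ) ⊢ (q_0, 032133, CZ) ⊢ (q_0, 32133, CZ) ⊢ (q_2, 2133, CCZ) ⊢ (q_1, 133, CCZ) ⊢ (q_2, 33, CCCZ) ⊢ (q_1, 3, CCCCZ) ⊢ (q_0, ε, CCCZ)
All input consumed in state q_0 with stack CCCZ.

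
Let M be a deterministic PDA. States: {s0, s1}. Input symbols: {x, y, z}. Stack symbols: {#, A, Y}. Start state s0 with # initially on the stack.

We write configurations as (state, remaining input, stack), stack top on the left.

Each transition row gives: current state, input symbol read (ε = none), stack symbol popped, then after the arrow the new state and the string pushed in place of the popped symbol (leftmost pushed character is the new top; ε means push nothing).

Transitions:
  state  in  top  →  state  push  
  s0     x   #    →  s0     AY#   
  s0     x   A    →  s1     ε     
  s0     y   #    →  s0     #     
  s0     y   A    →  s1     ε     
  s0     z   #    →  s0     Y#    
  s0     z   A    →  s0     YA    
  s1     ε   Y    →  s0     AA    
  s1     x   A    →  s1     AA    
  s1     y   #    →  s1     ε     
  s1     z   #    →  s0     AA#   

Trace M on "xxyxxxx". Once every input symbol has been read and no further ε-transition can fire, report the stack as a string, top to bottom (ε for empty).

AAAAA#

(s0, xxyxxxx, #) ⊢ (s0, xyxxxx, AY#) ⊢ (s1, yxxxx, Y#) ⊢ (s0, yxxxx, AA#) ⊢ (s1, xxxx, A#) ⊢ (s1, xxx, AA#) ⊢ (s1, xx, AAA#) ⊢ (s1, x, AAAA#) ⊢ (s1, ε, AAAAA#)
All input consumed in state s1 with stack AAAAA#.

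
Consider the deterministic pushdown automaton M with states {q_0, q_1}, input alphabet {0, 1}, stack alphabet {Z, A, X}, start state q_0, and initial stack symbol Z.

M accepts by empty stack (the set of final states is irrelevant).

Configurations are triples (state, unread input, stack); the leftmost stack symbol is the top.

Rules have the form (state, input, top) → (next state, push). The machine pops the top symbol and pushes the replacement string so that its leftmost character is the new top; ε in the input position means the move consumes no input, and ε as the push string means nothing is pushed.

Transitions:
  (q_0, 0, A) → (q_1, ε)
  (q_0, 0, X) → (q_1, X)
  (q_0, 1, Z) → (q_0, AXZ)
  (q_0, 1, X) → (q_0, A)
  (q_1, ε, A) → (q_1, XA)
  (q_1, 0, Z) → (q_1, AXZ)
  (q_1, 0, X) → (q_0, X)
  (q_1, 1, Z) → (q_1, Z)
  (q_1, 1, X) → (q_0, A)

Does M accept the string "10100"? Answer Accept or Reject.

(q_0, 10100, Z)
  read 1, top Z: go to q_0, push AXZ → (q_0, 0100, AXZ)
  read 0, top A: go to q_1, push ε → (q_1, 100, XZ)
  read 1, top X: go to q_0, push A → (q_0, 00, AZ)
  read 0, top A: go to q_1, push ε → (q_1, 0, Z)
  read 0, top Z: go to q_1, push AXZ → (q_1, ε, AXZ)
  ε-move, top A: go to q_1, push XA → (q_1, ε, XAXZ)
All input consumed; stack is XAXZ, not empty, and no further ε-move applies.

Reject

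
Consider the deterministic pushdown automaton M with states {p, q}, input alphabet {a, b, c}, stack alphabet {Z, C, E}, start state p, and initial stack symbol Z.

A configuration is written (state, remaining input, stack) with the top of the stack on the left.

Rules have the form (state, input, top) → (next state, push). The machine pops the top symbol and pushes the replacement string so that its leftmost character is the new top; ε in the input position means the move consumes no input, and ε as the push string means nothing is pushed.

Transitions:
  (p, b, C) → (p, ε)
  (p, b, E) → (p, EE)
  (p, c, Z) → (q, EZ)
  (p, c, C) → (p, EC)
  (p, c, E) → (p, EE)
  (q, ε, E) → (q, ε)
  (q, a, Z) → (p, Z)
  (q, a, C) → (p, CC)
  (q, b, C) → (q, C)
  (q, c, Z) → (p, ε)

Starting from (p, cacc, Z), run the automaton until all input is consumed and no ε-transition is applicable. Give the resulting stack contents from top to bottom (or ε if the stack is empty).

ε

(p, cacc, Z) ⊢ (q, acc, EZ) ⊢ (q, acc, Z) ⊢ (p, cc, Z) ⊢ (q, c, EZ) ⊢ (q, c, Z) ⊢ (p, ε, ε)
All input consumed in state p with stack ε.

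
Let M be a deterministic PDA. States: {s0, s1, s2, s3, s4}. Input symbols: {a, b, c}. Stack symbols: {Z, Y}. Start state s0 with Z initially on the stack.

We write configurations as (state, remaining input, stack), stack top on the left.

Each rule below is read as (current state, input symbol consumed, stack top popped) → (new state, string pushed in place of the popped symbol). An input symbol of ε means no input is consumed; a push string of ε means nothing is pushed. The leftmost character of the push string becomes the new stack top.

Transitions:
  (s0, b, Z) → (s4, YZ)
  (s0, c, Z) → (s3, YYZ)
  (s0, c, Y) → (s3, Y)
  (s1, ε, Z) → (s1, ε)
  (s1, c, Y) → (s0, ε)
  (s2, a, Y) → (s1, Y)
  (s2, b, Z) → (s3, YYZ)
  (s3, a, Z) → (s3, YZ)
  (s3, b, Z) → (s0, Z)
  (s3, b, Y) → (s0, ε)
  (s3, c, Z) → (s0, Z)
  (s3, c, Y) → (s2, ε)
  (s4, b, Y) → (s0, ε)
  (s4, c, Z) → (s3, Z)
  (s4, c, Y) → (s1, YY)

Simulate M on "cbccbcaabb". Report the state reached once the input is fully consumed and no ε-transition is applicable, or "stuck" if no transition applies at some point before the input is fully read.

stuck

(s0, cbccbcaabb, Z)
  read c, top Z: go to s3, push YYZ → (s3, bccbcaabb, YYZ)
  read b, top Y: go to s0, push ε → (s0, ccbcaabb, YZ)
  read c, top Y: go to s3, push Y → (s3, cbcaabb, YZ)
  read c, top Y: go to s2, push ε → (s2, bcaabb, Z)
  read b, top Z: go to s3, push YYZ → (s3, caabb, YYZ)
  read c, top Y: go to s2, push ε → (s2, aabb, YZ)
  read a, top Y: go to s1, push Y → (s1, abb, YZ)
No transition for (s1, a, top Y); M blocks with input abb remaining.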